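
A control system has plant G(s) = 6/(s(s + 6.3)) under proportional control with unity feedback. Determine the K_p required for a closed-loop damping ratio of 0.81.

K_p = 2.52

Closed-loop characteristic equation: s² + 6.3s + K_p·6 = 0.
So ω_n = √(6K_p) and 2ζω_n = 6.3, giving ζ = 6.3/(2√(6K_p)).
Setting ζ = 0.81: √(6K_p) = 6.3/(2·0.81) = 3.889, so K_p = 15.12/6 = 2.52.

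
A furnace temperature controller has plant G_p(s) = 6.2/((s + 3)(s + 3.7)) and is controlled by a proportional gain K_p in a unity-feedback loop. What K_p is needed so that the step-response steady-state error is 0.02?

K_p = 87.7

The loop is type 0, so e_ss(step) = 1/(1 + K_pos) with K_pos = K_p·G_p(0).
G_p(0) = 0.5586. Require 1/(1 + K_p·0.5586) = 0.02, so 1 + 0.5586·K_p = 50.
K_p = (50 − 1)/0.5586 = 87.7.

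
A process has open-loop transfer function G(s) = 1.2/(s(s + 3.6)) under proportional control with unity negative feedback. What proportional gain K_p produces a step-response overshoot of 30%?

K_p = 21.1

From %OS = 100·exp(−πζ/√(1−ζ²)) = 30%, ζ = −ln(0.3)/√(π²+ln²(0.3)) = 0.3579.
Characteristic equation s² + 3.6s + 1.2K_p = 0 gives ζ = 3.6/(2√(1.2K_p)).
Setting ζ = 0.3579: √(1.2K_p) = 3.6/(2·0.3579) = 5.03, so K_p = 25.3/1.2 = 21.1.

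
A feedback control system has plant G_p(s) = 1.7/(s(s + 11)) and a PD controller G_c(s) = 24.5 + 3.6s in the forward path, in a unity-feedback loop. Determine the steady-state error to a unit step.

0

The open loop G_c(s)G_p(s) has a pole at the origin (type 1), so the static position error constant is infinite and e_ss = 1/(1+∞) = 0.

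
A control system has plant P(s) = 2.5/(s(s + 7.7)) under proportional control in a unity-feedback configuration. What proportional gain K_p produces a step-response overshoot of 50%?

From %OS = 100·exp(−πζ/√(1−ζ²)) = 50%, ζ = −ln(0.5)/√(π²+ln²(0.5)) = 0.2155.
Characteristic equation s² + 7.7s + 2.5K_p = 0 gives ζ = 7.7/(2√(2.5K_p)).
Setting ζ = 0.2155: √(2.5K_p) = 7.7/(2·0.2155) = 17.87, so K_p = 319.3/2.5 = 128.

K_p = 128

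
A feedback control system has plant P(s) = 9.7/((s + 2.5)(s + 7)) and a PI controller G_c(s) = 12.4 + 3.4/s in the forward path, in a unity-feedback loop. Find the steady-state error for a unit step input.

0

The open loop G_c(s)P(s) has a pole at the origin (type 1), so the static position error constant is infinite and e_ss = 1/(1+∞) = 0.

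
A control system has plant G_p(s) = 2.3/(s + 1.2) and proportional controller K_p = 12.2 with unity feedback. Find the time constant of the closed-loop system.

Closed-loop transfer function: T(s) = K_p·G_p(s)/(1 + K_p·G_p(s)) = 28.06/(s + 1.2 + 28.06) = 28.06/(s + 29.26).
Time constant τ = 1/29.26 = 0.0342 s.

τ = 0.0342 s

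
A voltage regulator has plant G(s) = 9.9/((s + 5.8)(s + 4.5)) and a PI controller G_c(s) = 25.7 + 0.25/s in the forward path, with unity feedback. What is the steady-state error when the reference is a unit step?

0

The open loop G_c(s)G(s) has a pole at the origin (type 1), so the static position error constant is infinite and e_ss = 1/(1+∞) = 0.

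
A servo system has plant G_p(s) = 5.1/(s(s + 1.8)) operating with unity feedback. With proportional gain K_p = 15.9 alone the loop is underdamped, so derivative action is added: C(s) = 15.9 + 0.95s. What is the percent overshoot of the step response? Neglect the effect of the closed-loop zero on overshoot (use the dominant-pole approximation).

28.7%

Forward path: (15.9 + 0.95s)·5.1/(s(s+1.8)). The closed-loop characteristic equation is s² + (1.8 + 5.1·0.95)s + 5.1·15.9 = 0.
That is s² + 6.645s + 81.09 = 0, so ω_n = 9.005 rad/s and ζ = 6.645/(2·9.005) = 0.369.
%OS = 100·exp(−πζ/√(1−ζ²)) = 28.7%.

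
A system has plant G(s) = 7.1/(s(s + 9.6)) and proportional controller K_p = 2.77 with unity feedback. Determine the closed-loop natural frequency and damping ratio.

ω_n = 4.43 rad/s, ζ = 1.08

The closed-loop denominator is s(s+9.6) + 2.77·7.1 = s² + 9.6s + 19.67.
So ω_n² = 19.67 ⇒ ω_n = 4.435 rad/s, and ζ = 9.6/(2ω_n) = 1.08.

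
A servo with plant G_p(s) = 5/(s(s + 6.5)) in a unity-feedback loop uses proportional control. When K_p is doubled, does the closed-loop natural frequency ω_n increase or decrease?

ω_n = √(5·K_p), which grows with K_p.

increase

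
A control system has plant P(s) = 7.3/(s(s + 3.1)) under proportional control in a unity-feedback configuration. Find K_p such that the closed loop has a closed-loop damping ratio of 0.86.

Closed-loop characteristic equation: s² + 3.1s + K_p·7.3 = 0.
So ω_n = √(7.3K_p) and 2ζω_n = 3.1, giving ζ = 3.1/(2√(7.3K_p)).
Setting ζ = 0.86: √(7.3K_p) = 3.1/(2·0.86) = 1.802, so K_p = 3.248/7.3 = 0.445.

K_p = 0.445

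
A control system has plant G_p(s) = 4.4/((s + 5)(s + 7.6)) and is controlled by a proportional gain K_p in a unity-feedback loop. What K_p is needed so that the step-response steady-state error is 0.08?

K_p = 99.3

For a type-0 loop with proportional control, e_ss = 1/(1 + K_p·G_p(0)).
G_p(0) = 0.1158. Require 1/(1 + K_p·0.1158) = 0.08, so 1 + 0.1158·K_p = 12.5.
K_p = (12.5 − 1)/0.1158 = 99.3.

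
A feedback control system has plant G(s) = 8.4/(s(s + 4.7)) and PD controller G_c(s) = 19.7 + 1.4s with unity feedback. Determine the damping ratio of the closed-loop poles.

Forward path: (19.7 + 1.4s)·8.4/(s(s+4.7)). The closed-loop characteristic equation is s² + (4.7 + 8.4·1.4)s + 8.4·19.7 = 0.
That is s² + 16.46s + 165.5 = 0, so ω_n = 12.86 rad/s and ζ = 16.46/(2·12.86) = 0.6398.

ζ = 0.64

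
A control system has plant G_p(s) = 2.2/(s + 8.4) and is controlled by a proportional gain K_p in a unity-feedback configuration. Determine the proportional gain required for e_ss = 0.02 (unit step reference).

For a type-0 loop with proportional control, e_ss = 1/(1 + K_p·G_p(0)).
G_p(0) = 0.2619. Require 1/(1 + K_p·0.2619) = 0.02, so 1 + 0.2619·K_p = 50.
K_p = (50 − 1)/0.2619 = 187.

K_p = 187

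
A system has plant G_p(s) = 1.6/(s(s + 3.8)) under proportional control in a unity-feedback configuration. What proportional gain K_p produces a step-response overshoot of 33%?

K_p = 20.4

From %OS = 100·exp(−πζ/√(1−ζ²)) = 33%, ζ = −ln(0.33)/√(π²+ln²(0.33)) = 0.3328.
Characteristic equation s² + 3.8s + 1.6K_p = 0 gives ζ = 3.8/(2√(1.6K_p)).
Setting ζ = 0.3328: √(1.6K_p) = 3.8/(2·0.3328) = 5.709, so K_p = 32.6/1.6 = 20.4.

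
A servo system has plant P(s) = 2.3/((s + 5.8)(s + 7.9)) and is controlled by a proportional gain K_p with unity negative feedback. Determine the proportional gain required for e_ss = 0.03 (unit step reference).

K_p = 644

The loop is type 0, so e_ss(step) = 1/(1 + K_pos) with K_pos = K_p·P(0).
P(0) = 0.0502. Require 1/(1 + K_p·0.0502) = 0.03, so 1 + 0.0502·K_p = 33.33.
K_p = (33.33 − 1)/0.0502 = 644.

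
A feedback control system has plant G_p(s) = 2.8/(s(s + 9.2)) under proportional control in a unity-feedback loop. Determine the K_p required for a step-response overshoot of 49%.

K_p = 154

From %OS = 100·exp(−πζ/√(1−ζ²)) = 49%, ζ = −ln(0.49)/√(π²+ln²(0.49)) = 0.2214.
Characteristic equation s² + 9.2s + 2.8K_p = 0 gives ζ = 9.2/(2√(2.8K_p)).
Setting ζ = 0.2214: √(2.8K_p) = 9.2/(2·0.2214) = 20.77, so K_p = 431.6/2.8 = 154.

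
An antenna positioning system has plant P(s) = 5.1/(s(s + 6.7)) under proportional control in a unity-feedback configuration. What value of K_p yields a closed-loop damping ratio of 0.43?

K_p = 11.9

Closed-loop characteristic equation: s² + 6.7s + K_p·5.1 = 0.
So ω_n = √(5.1K_p) and 2ζω_n = 6.7, giving ζ = 6.7/(2√(5.1K_p)).
Setting ζ = 0.43: √(5.1K_p) = 6.7/(2·0.43) = 7.791, so K_p = 60.69/5.1 = 11.9.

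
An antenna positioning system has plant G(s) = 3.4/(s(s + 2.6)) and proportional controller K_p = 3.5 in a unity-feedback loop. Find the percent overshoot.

27.9%

The closed-loop denominator s² + 2.6s + 11.9 gives ω_n = √11.9 = 3.45 and ζ = 2.6/(2ω_n) = 0.3769.
%OS = 100·exp(−πζ/√(1−ζ²)) = 100·exp(−π·0.3769/√0.858) = 27.9%.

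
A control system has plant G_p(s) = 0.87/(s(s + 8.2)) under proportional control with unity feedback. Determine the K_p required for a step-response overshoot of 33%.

From %OS = 100·exp(−πζ/√(1−ζ²)) = 33%, ζ = −ln(0.33)/√(π²+ln²(0.33)) = 0.3328.
Characteristic equation s² + 8.2s + 0.87K_p = 0 gives ζ = 8.2/(2√(0.87K_p)).
Setting ζ = 0.3328: √(0.87K_p) = 8.2/(2·0.3328) = 12.32, so K_p = 151.8/0.87 = 174.

K_p = 174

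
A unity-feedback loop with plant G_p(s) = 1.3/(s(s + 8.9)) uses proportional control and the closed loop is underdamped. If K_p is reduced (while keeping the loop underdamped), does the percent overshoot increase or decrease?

ζ = 8.9/(2√(1.3K_p)) rises as K_p falls; higher damping means less overshoot.

decrease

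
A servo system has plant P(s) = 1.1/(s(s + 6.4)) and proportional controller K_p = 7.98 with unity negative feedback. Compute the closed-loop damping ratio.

ζ = 1.08

1 + K_p·P(s) = 0 gives s² + 6.4s + 8.778 = 0.
So ω_n² = 8.778 ⇒ ω_n = 2.963 rad/s, and ζ = 6.4/(2ω_n) = 1.08.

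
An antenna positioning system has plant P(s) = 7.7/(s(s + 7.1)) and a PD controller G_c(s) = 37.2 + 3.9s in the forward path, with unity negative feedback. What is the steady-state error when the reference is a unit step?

0

The open loop G_c(s)P(s) has a pole at the origin (type 1), so the static position error constant is infinite and e_ss = 1/(1+∞) = 0.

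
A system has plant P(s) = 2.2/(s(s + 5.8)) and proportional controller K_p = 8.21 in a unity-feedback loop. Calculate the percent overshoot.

Closed-loop characteristic equation: s² + 5.8s + 18.06 = 0, so ω_n = 4.25 rad/s and ζ = 5.8/(2·4.25) = 0.6824.
%OS = 100·exp(−πζ/√(1−ζ²)) = 100·exp(−π·0.6824/√0.5344) = 5.33%.

5.33%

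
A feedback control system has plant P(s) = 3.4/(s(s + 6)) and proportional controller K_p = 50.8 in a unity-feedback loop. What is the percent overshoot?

Closed-loop characteristic equation: s² + 6s + 172.7 = 0, so ω_n = 13.14 rad/s and ζ = 6/(2·13.14) = 0.2283.
%OS = 100·exp(−πζ/√(1−ζ²)) = 100·exp(−π·0.2283/√0.9479) = 47.9%.

47.9%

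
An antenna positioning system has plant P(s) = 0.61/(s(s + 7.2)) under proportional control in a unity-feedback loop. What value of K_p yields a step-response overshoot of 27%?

From %OS = 100·exp(−πζ/√(1−ζ²)) = 27%, ζ = −ln(0.27)/√(π²+ln²(0.27)) = 0.3847.
Characteristic equation s² + 7.2s + 0.61K_p = 0 gives ζ = 7.2/(2√(0.61K_p)).
Setting ζ = 0.3847: √(0.61K_p) = 7.2/(2·0.3847) = 9.358, so K_p = 87.57/0.61 = 144.

K_p = 144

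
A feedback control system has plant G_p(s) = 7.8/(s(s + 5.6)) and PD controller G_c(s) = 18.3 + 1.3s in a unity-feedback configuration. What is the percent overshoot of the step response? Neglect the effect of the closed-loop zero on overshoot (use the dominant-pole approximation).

Forward path: (18.3 + 1.3s)·7.8/(s(s+5.6)). The closed-loop characteristic equation is s² + (5.6 + 7.8·1.3)s + 7.8·18.3 = 0.
That is s² + 15.74s + 142.7 = 0, so ω_n = 11.95 rad/s and ζ = 15.74/(2·11.95) = 0.6587.
%OS = 100·exp(−πζ/√(1−ζ²)) = 6.39%.

6.39%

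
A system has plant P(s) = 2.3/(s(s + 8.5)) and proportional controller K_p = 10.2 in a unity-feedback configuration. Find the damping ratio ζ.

ζ = 0.877

The closed-loop denominator is s(s+8.5) + 10.2·2.3 = s² + 8.5s + 23.46.
So ω_n² = 23.46 ⇒ ω_n = 4.844 rad/s, and ζ = 8.5/(2ω_n) = 0.877.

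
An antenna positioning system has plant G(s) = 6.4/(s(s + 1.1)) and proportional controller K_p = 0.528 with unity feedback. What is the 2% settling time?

T_s ≈ 7.27 s

Closed-loop characteristic equation: s² + 1.1s + 3.379 = 0, so ω_n = 1.838 rad/s and ζ = 1.1/(2·1.838) = 0.2992.
2% settling time T_s ≈ 4/(ζω_n) = 4/0.55 = 7.27 s.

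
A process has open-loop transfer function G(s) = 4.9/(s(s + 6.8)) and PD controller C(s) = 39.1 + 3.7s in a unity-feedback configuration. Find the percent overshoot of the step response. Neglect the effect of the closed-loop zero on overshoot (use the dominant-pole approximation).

Forward path: (39.1 + 3.7s)·4.9/(s(s+6.8)). The closed-loop characteristic equation is s² + (6.8 + 4.9·3.7)s + 4.9·39.1 = 0.
That is s² + 24.93s + 191.6 = 0, so ω_n = 13.84 rad/s and ζ = 24.93/(2·13.84) = 0.9005.
%OS = 100·exp(−πζ/√(1−ζ²)) = 0.149%.

0.149%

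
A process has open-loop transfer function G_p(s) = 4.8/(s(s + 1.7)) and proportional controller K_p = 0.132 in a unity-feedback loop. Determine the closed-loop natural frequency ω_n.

ω_n = 0.796 rad/s

With unity feedback the closed-loop characteristic equation is s² + 1.7s + 0.132·4.8 = s² + 1.7s + 0.6336 = 0.
So ω_n² = 0.6336 ⇒ ω_n = 0.796 rad/s, and ζ = 1.7/(2ω_n) = 1.07.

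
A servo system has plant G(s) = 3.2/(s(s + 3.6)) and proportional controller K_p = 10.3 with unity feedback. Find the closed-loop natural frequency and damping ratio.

The closed-loop denominator is s(s+3.6) + 10.3·3.2 = s² + 3.6s + 32.96.
Matching s² + 2ζω_n s + ω_n²: ω_n = √32.96 = 5.741 rad/s and 2ζω_n = 3.6, so ζ = 3.6/(2·5.741) = 0.314.

ω_n = 5.74 rad/s, ζ = 0.314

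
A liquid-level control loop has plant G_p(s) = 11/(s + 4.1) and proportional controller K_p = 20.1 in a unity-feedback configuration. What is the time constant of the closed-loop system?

Closed-loop transfer function: T(s) = K_p·G_p(s)/(1 + K_p·G_p(s)) = 221.1/(s + 4.1 + 221.1) = 221.1/(s + 225.2).
Time constant τ = 1/225.2 = 0.00444 s.

τ = 0.00444 s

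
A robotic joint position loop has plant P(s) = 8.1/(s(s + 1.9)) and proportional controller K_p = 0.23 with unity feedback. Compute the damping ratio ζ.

ζ = 0.696

With unity feedback the closed-loop characteristic equation is s² + 1.9s + 0.23·8.1 = s² + 1.9s + 1.863 = 0.
So ω_n² = 1.863 ⇒ ω_n = 1.365 rad/s, and ζ = 1.9/(2ω_n) = 0.696.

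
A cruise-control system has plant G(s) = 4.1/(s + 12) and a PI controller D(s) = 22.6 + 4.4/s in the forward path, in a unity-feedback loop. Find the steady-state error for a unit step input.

The open loop D(s)G(s) has a pole at the origin (type 1), so the static position error constant is infinite and e_ss = 1/(1+∞) = 0.

0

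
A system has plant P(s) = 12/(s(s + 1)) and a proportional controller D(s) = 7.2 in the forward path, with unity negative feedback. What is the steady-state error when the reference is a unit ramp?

0.0116

The loop has one pole at the origin (type 1). Velocity error constant K_v = lim_{s→0} s·D(s)P(s) = 7.2·12/1 = 86.4.
Steady-state error to a unit ramp: e_ss = 1/K_v = 0.0116.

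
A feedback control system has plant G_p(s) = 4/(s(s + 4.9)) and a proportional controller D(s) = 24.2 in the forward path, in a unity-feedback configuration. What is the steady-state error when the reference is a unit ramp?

The loop has one pole at the origin (type 1). Velocity error constant K_v = lim_{s→0} s·D(s)G_p(s) = 24.2·4/4.9 = 19.76.
Steady-state error to a unit ramp: e_ss = 1/K_v = 0.0506.

0.0506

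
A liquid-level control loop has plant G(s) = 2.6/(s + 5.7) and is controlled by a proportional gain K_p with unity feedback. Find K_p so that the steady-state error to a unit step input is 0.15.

The loop is type 0, so e_ss(step) = 1/(1 + K_pos) with K_pos = K_p·G(0).
G(0) = 0.4561. Require 1/(1 + K_p·0.4561) = 0.15, so 1 + 0.4561·K_p = 6.667.
K_p = (6.667 − 1)/0.4561 = 12.4.

K_p = 12.4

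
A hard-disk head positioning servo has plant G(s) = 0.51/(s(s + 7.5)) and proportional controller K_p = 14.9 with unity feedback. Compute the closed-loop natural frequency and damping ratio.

With unity feedback the closed-loop characteristic equation is s² + 7.5s + 14.9·0.51 = s² + 7.5s + 7.599 = 0.
So ω_n² = 7.599 ⇒ ω_n = 2.757 rad/s, and ζ = 7.5/(2ω_n) = 1.36.

ω_n = 2.76 rad/s, ζ = 1.36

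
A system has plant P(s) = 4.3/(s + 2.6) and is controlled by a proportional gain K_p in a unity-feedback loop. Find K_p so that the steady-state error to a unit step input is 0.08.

Steady-state error for a unit step on this type-0 loop is 1/(1 + K_p·P(0)).
P(0) = 1.654. Require 1/(1 + K_p·1.654) = 0.08, so 1 + 1.654·K_p = 12.5.
K_p = (12.5 − 1)/1.654 = 6.95.

K_p = 6.95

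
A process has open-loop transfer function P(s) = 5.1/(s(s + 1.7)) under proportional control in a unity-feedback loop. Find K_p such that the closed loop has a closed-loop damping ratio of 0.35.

Closed-loop characteristic equation: s² + 1.7s + K_p·5.1 = 0.
So ω_n = √(5.1K_p) and 2ζω_n = 1.7, giving ζ = 1.7/(2√(5.1K_p)).
Setting ζ = 0.35: √(5.1K_p) = 1.7/(2·0.35) = 2.429, so K_p = 5.898/5.1 = 1.16.

K_p = 1.16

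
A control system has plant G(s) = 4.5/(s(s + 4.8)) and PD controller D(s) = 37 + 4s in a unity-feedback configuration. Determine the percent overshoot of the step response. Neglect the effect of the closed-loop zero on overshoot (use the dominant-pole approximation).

0.267%

Forward path: (37 + 4s)·4.5/(s(s+4.8)). The closed-loop characteristic equation is s² + (4.8 + 4.5·4)s + 4.5·37 = 0.
That is s² + 22.8s + 166.5 = 0, so ω_n = 12.9 rad/s and ζ = 22.8/(2·12.9) = 0.8835.
%OS = 100·exp(−πζ/√(1−ζ²)) = 0.267%.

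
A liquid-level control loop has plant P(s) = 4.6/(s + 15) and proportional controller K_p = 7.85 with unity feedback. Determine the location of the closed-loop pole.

s = -51.11

Closed-loop transfer function: T(s) = K_p·P(s)/(1 + K_p·P(s)) = 36.11/(s + 15 + 36.11) = 36.11/(s + 51.11).
The closed-loop pole is at s = −51.11.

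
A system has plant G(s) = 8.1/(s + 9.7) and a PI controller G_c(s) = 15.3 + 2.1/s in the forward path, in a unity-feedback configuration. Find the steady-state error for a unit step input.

0

The open loop G_c(s)G(s) has a pole at the origin (type 1), so the static position error constant is infinite and e_ss = 1/(1+∞) = 0.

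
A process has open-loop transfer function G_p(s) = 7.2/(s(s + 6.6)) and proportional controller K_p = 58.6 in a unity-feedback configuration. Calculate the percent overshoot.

60%

From 1 + K_pG_p(s) = 0: s² + 6.6s + 421.9 = 0 ⇒ ω_n = 20.54, ζ = 0.1607.
%OS = 100·exp(−πζ/√(1−ζ²)) = 100·exp(−π·0.1607/√0.9742) = 60%.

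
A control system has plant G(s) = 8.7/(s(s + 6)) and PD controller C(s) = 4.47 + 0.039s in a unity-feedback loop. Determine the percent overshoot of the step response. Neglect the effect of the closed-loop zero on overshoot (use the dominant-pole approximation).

15.7%

Forward path: (4.47 + 0.039s)·8.7/(s(s+6)). The closed-loop characteristic equation is s² + (6 + 8.7·0.039)s + 8.7·4.47 = 0.
That is s² + 6.339s + 38.89 = 0, so ω_n = 6.236 rad/s and ζ = 6.339/(2·6.236) = 0.5083.
%OS = 100·exp(−πζ/√(1−ζ²)) = 15.7%.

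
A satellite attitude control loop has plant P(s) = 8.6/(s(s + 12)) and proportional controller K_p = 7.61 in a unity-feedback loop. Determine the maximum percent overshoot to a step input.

The closed-loop denominator s² + 12s + 65.45 gives ω_n = √65.45 = 8.09 and ζ = 12/(2ω_n) = 0.7417.
%OS = 100·exp(−πζ/√(1−ζ²)) = 100·exp(−π·0.7417/√0.4499) = 3.1%.

3.1%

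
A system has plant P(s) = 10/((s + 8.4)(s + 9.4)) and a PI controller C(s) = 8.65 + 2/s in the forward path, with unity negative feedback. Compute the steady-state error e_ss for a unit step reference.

0

The open loop C(s)P(s) has a pole at the origin (type 1), so the static position error constant is infinite and e_ss = 1/(1+∞) = 0.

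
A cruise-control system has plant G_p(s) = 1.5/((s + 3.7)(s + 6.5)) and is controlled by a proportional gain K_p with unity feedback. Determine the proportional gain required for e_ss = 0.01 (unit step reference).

The loop is type 0, so e_ss(step) = 1/(1 + K_pos) with K_pos = K_p·G_p(0).
G_p(0) = 0.06237. Require 1/(1 + K_p·0.06237) = 0.01, so 1 + 0.06237·K_p = 100.
K_p = (100 − 1)/0.06237 = 1590.

K_p = 1590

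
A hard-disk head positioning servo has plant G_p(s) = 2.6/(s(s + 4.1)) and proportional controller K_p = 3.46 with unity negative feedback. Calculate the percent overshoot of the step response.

From 1 + K_pG_p(s) = 0: s² + 4.1s + 8.996 = 0 ⇒ ω_n = 2.999, ζ = 0.6835.
%OS = 100·exp(−πζ/√(1−ζ²)) = 100·exp(−π·0.6835/√0.5328) = 5.28%.

5.28%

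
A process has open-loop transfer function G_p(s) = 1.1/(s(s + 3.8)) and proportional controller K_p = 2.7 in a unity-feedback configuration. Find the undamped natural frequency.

With unity feedback the closed-loop characteristic equation is s² + 3.8s + 2.7·1.1 = s² + 3.8s + 2.97 = 0.
Matching s² + 2ζω_n s + ω_n²: ω_n = √2.97 = 1.723 rad/s and 2ζω_n = 3.8, so ζ = 3.8/(2·1.723) = 1.1.

ω_n = 1.72 rad/s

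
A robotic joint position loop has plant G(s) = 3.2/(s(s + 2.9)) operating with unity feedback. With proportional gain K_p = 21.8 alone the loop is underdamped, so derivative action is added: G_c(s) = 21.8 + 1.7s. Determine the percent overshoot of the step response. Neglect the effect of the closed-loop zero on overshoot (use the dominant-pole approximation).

16.4%

Forward path: (21.8 + 1.7s)·3.2/(s(s+2.9)). The closed-loop characteristic equation is s² + (2.9 + 3.2·1.7)s + 3.2·21.8 = 0.
That is s² + 8.34s + 69.76 = 0, so ω_n = 8.352 rad/s and ζ = 8.34/(2·8.352) = 0.4993.
%OS = 100·exp(−πζ/√(1−ζ²)) = 16.4%.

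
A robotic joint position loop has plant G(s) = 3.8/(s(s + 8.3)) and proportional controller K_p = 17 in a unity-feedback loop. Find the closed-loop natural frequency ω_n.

ω_n = 8.04 rad/s

1 + K_p·G(s) = 0 gives s² + 8.3s + 64.6 = 0.
So ω_n² = 64.6 ⇒ ω_n = 8.037 rad/s, and ζ = 8.3/(2ω_n) = 0.516.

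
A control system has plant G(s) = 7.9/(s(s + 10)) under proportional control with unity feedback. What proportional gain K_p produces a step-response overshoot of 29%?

K_p = 23.5

From %OS = 100·exp(−πζ/√(1−ζ²)) = 29%, ζ = −ln(0.29)/√(π²+ln²(0.29)) = 0.3666.
Characteristic equation s² + 10s + 7.9K_p = 0 gives ζ = 10/(2√(7.9K_p)).
Setting ζ = 0.3666: √(7.9K_p) = 10/(2·0.3666) = 13.64, so K_p = 186/7.9 = 23.5.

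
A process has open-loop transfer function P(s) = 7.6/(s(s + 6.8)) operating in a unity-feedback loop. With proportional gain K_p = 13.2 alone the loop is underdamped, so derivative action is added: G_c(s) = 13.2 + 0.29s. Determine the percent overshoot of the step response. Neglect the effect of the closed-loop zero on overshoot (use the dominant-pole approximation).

20.6%

Forward path: (13.2 + 0.29s)·7.6/(s(s+6.8)). The closed-loop characteristic equation is s² + (6.8 + 7.6·0.29)s + 7.6·13.2 = 0.
That is s² + 9.004s + 100.3 = 0, so ω_n = 10.02 rad/s and ζ = 9.004/(2·10.02) = 0.4495.
%OS = 100·exp(−πζ/√(1−ζ²)) = 20.6%.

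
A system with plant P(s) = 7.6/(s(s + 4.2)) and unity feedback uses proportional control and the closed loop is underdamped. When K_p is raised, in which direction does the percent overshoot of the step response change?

ζ = 4.2/(2√(7.6K_p)) decreases as K_p grows; lower damping means more overshoot.

increase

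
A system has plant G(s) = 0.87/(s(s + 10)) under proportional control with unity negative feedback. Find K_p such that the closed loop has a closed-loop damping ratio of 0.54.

K_p = 98.5

Closed-loop characteristic equation: s² + 10s + K_p·0.87 = 0.
So ω_n = √(0.87K_p) and 2ζω_n = 10, giving ζ = 10/(2√(0.87K_p)).
Setting ζ = 0.54: √(0.87K_p) = 10/(2·0.54) = 9.259, so K_p = 85.73/0.87 = 98.5.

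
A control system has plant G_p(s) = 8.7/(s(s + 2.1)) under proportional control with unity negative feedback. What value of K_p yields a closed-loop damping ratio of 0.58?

K_p = 0.377

Closed-loop characteristic equation: s² + 2.1s + K_p·8.7 = 0.
So ω_n = √(8.7K_p) and 2ζω_n = 2.1, giving ζ = 2.1/(2√(8.7K_p)).
Setting ζ = 0.58: √(8.7K_p) = 2.1/(2·0.58) = 1.81, so K_p = 3.277/8.7 = 0.377.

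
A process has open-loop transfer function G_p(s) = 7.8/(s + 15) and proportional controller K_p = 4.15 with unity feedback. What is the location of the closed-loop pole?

s = -47.37

Closed-loop transfer function: T(s) = K_p·G_p(s)/(1 + K_p·G_p(s)) = 32.37/(s + 15 + 32.37) = 32.37/(s + 47.37).
The closed-loop pole is at s = −47.37.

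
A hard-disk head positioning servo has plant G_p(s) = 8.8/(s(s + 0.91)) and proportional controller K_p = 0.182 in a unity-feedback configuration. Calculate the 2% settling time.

T_s ≈ 8.79 s

Closed-loop characteristic equation: s² + 0.91s + 1.602 = 0, so ω_n = 1.266 rad/s and ζ = 0.91/(2·1.266) = 0.3595.
2% settling time T_s ≈ 4/(ζω_n) = 4/0.455 = 8.79 s.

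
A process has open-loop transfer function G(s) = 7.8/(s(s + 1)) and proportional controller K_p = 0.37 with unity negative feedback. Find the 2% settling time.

T_s ≈ 8 s

Closed-loop characteristic equation: s² + 1s + 2.886 = 0, so ω_n = 1.699 rad/s and ζ = 1/(2·1.699) = 0.2943.
2% settling time T_s ≈ 4/(ζω_n) = 4/0.5 = 8 s.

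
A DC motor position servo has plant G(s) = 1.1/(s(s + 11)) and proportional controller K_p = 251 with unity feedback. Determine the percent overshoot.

33.2%

The closed-loop denominator s² + 11s + 276.1 gives ω_n = √276.1 = 16.62 and ζ = 11/(2ω_n) = 0.331.
%OS = 100·exp(−πζ/√(1−ζ²)) = 100·exp(−π·0.331/√0.8904) = 33.2%.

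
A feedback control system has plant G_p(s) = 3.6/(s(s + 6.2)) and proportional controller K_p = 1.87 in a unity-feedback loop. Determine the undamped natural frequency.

With unity feedback the closed-loop characteristic equation is s² + 6.2s + 1.87·3.6 = s² + 6.2s + 6.732 = 0.
Matching s² + 2ζω_n s + ω_n²: ω_n = √6.732 = 2.595 rad/s and 2ζω_n = 6.2, so ζ = 6.2/(2·2.595) = 1.19.

ω_n = 2.59 rad/s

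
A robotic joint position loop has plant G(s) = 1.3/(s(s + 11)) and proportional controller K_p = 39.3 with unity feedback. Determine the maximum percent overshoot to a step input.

2.27%

From 1 + K_pG(s) = 0: s² + 11s + 51.09 = 0 ⇒ ω_n = 7.148, ζ = 0.7695.
%OS = 100·exp(−πζ/√(1−ζ²)) = 100·exp(−π·0.7695/√0.4079) = 2.27%.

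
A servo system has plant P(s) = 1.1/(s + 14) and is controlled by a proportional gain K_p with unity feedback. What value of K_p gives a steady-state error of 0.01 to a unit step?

Steady-state error for a unit step on this type-0 loop is 1/(1 + K_p·P(0)).
P(0) = 0.07857. Require 1/(1 + K_p·0.07857) = 0.01, so 1 + 0.07857·K_p = 100.
K_p = (100 − 1)/0.07857 = 1260.

K_p = 1260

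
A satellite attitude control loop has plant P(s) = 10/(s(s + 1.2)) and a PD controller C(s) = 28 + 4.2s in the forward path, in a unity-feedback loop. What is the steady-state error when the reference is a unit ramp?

The loop has one pole at the origin (type 1). Velocity error constant K_v = lim_{s→0} s·C(s)P(s) = 28·10/1.2 = 233.3.
Steady-state error to a unit ramp: e_ss = 1/K_v = 0.00429.

0.00429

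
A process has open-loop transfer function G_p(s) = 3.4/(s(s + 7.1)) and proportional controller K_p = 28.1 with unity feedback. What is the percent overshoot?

29.4%

From 1 + K_pG_p(s) = 0: s² + 7.1s + 95.54 = 0 ⇒ ω_n = 9.774, ζ = 0.3632.
%OS = 100·exp(−πζ/√(1−ζ²)) = 100·exp(−π·0.3632/√0.8681) = 29.4%.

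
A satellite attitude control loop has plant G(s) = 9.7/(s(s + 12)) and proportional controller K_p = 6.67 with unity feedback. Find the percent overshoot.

From 1 + K_pG(s) = 0: s² + 12s + 64.7 = 0 ⇒ ω_n = 8.044, ζ = 0.7459.
%OS = 100·exp(−πζ/√(1−ζ²)) = 100·exp(−π·0.7459/√0.4436) = 2.96%.

2.96%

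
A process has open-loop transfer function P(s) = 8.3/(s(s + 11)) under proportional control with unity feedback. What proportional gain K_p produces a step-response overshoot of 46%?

K_p = 63.3

From %OS = 100·exp(−πζ/√(1−ζ²)) = 46%, ζ = −ln(0.46)/√(π²+ln²(0.46)) = 0.24.
Characteristic equation s² + 11s + 8.3K_p = 0 gives ζ = 11/(2√(8.3K_p)).
Setting ζ = 0.24: √(8.3K_p) = 11/(2·0.24) = 22.92, so K_p = 525.4/8.3 = 63.3.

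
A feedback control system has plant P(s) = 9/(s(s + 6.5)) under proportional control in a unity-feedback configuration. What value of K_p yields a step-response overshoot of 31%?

K_p = 9.62

From %OS = 100·exp(−πζ/√(1−ζ²)) = 31%, ζ = −ln(0.31)/√(π²+ln²(0.31)) = 0.3493.
Characteristic equation s² + 6.5s + 9K_p = 0 gives ζ = 6.5/(2√(9K_p)).
Setting ζ = 0.3493: √(9K_p) = 6.5/(2·0.3493) = 9.304, so K_p = 86.56/9 = 9.62.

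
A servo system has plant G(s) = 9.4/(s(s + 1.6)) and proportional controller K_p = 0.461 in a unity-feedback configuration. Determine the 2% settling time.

Closed-loop characteristic equation: s² + 1.6s + 4.333 = 0, so ω_n = 2.082 rad/s and ζ = 1.6/(2·2.082) = 0.3843.
2% settling time T_s ≈ 4/(ζω_n) = 4/0.8 = 5 s.

T_s ≈ 5 s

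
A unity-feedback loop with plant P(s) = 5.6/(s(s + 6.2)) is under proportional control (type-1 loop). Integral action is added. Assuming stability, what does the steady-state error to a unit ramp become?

The integrator raises the loop to type 2, so K_v → ∞ and e_ss to a ramp is zero.

0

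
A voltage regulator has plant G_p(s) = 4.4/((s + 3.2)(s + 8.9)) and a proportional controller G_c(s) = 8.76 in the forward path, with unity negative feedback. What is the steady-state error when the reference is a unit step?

0.425

The loop is type 0. Static position error constant K_pos = G_c(0)·G_p(0) = 8.76·0.1545 = 1.353.
Steady-state error to a unit step: e_ss = 1/(1+K_pos) = 1/2.353 = 0.425.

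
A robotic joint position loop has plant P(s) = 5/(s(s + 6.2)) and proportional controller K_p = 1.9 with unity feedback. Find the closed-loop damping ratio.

ζ = 1.01

With unity feedback the closed-loop characteristic equation is s² + 6.2s + 1.9·5 = s² + 6.2s + 9.5 = 0.
So ω_n² = 9.5 ⇒ ω_n = 3.082 rad/s, and ζ = 6.2/(2ω_n) = 1.01.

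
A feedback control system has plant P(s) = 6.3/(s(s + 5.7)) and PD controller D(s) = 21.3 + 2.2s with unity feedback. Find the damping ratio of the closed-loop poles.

ζ = 0.844

Forward path: (21.3 + 2.2s)·6.3/(s(s+5.7)). The closed-loop characteristic equation is s² + (5.7 + 6.3·2.2)s + 6.3·21.3 = 0.
That is s² + 19.56s + 134.2 = 0, so ω_n = 11.58 rad/s and ζ = 19.56/(2·11.58) = 0.8443.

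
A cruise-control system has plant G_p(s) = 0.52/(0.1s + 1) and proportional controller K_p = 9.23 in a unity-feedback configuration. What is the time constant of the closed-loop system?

Closed loop: T(s) = K_p·G_p/(1+K_p·G_p) = 4.8/(0.1s + 1 + 4.8), with pole at s = −(1 + 4.8)/0.1 = −58.
Closed-loop time constant τ = 1/58 = 0.0172 s.

τ = 0.0172 s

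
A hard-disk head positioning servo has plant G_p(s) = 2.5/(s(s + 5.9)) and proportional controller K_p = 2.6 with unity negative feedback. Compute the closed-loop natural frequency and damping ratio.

ω_n = 2.55 rad/s, ζ = 1.16

The closed-loop denominator is s(s+5.9) + 2.6·2.5 = s² + 5.9s + 6.5.
Matching s² + 2ζω_n s + ω_n²: ω_n = √6.5 = 2.55 rad/s and 2ζω_n = 5.9, so ζ = 5.9/(2·2.55) = 1.16.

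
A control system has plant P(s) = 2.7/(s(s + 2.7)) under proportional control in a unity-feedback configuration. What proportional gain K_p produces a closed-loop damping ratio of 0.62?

Closed-loop characteristic equation: s² + 2.7s + K_p·2.7 = 0.
So ω_n = √(2.7K_p) and 2ζω_n = 2.7, giving ζ = 2.7/(2√(2.7K_p)).
Setting ζ = 0.62: √(2.7K_p) = 2.7/(2·0.62) = 2.177, so K_p = 4.741/2.7 = 1.76.

K_p = 1.76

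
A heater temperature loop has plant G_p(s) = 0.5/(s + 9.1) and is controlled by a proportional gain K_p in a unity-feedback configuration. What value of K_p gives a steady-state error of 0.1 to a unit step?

K_p = 164

Steady-state error for a unit step on this type-0 loop is 1/(1 + K_p·G_p(0)).
G_p(0) = 0.05495. Require 1/(1 + K_p·0.05495) = 0.1, so 1 + 0.05495·K_p = 10.
K_p = (10 − 1)/0.05495 = 164.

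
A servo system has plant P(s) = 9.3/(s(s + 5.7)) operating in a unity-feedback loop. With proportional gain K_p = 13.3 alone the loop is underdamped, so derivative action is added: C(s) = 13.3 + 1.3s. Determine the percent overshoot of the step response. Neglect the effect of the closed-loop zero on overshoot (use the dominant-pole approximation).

Forward path: (13.3 + 1.3s)·9.3/(s(s+5.7)). The closed-loop characteristic equation is s² + (5.7 + 9.3·1.3)s + 9.3·13.3 = 0.
That is s² + 17.79s + 123.7 = 0, so ω_n = 11.12 rad/s and ζ = 17.79/(2·11.12) = 0.7998.
%OS = 100·exp(−πζ/√(1−ζ²)) = 1.52%.

1.52%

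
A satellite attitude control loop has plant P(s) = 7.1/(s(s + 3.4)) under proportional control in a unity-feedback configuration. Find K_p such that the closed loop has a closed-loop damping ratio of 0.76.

Closed-loop characteristic equation: s² + 3.4s + K_p·7.1 = 0.
So ω_n = √(7.1K_p) and 2ζω_n = 3.4, giving ζ = 3.4/(2√(7.1K_p)).
Setting ζ = 0.76: √(7.1K_p) = 3.4/(2·0.76) = 2.237, so K_p = 5.003/7.1 = 0.705.

K_p = 0.705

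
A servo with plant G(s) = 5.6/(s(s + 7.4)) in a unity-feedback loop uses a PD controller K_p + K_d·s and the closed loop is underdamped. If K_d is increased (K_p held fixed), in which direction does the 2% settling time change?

Characteristic equation s² + (7.4 + 5.6K_d)s + 5.6K_p = 0: raising K_d increases ζω_n = (7.4+5.6K_d)/2 while the loop stays underdamped, so T_s ≈ 4/(ζω_n) decreases.

decrease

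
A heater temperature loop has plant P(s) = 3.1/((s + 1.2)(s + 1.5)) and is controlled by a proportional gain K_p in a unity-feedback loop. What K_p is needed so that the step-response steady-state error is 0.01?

K_p = 57.5

For a type-0 loop with proportional control, e_ss = 1/(1 + K_p·P(0)).
P(0) = 1.722. Require 1/(1 + K_p·1.722) = 0.01, so 1 + 1.722·K_p = 100.
K_p = (100 − 1)/1.722 = 57.5.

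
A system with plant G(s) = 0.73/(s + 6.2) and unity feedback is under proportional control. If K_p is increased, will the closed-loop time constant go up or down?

The closed-loop bandwidth 6.2+K_p·0.73 grows with K_p, so τ shrinks.

decrease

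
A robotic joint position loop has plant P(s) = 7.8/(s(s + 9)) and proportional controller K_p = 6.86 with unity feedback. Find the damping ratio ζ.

ζ = 0.615

1 + K_p·P(s) = 0 gives s² + 9s + 53.51 = 0.
Matching s² + 2ζω_n s + ω_n²: ω_n = √53.51 = 7.315 rad/s and 2ζω_n = 9, so ζ = 9/(2·7.315) = 0.615.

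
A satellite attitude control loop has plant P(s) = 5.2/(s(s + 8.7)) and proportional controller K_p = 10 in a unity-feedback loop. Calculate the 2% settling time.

From 1 + K_pP(s) = 0: s² + 8.7s + 52 = 0 ⇒ ω_n = 7.211, ζ = 0.6032.
2% settling time T_s ≈ 4/(ζω_n) = 4/4.35 = 0.92 s.

T_s ≈ 0.92 s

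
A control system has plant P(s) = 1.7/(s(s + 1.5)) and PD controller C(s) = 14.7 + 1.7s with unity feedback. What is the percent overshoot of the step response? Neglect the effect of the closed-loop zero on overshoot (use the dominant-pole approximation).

21.5%

Forward path: (14.7 + 1.7s)·1.7/(s(s+1.5)). The closed-loop characteristic equation is s² + (1.5 + 1.7·1.7)s + 1.7·14.7 = 0.
That is s² + 4.39s + 24.99 = 0, so ω_n = 4.999 rad/s and ζ = 4.39/(2·4.999) = 0.4391.
%OS = 100·exp(−πζ/√(1−ζ²)) = 21.5%.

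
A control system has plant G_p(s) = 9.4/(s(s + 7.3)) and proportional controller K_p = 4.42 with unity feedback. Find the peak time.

The closed-loop denominator s² + 7.3s + 41.55 gives ω_n = √41.55 = 6.446 and ζ = 7.3/(2ω_n) = 0.5663.
Damped frequency ω_d = ω_n√(1−ζ²) = 5.313 rad/s, so peak time T_p = π/ω_d = 0.591 s.

T_p = 0.591 s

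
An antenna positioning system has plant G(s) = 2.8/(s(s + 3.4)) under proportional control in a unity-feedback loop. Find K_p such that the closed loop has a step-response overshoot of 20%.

K_p = 4.96

From %OS = 100·exp(−πζ/√(1−ζ²)) = 20%, ζ = −ln(0.2)/√(π²+ln²(0.2)) = 0.4559.
Characteristic equation s² + 3.4s + 2.8K_p = 0 gives ζ = 3.4/(2√(2.8K_p)).
Setting ζ = 0.4559: √(2.8K_p) = 3.4/(2·0.4559) = 3.728, so K_p = 13.9/2.8 = 4.96.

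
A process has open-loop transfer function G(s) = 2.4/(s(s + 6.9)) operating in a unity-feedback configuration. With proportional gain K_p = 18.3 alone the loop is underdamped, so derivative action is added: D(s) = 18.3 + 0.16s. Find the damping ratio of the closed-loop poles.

Forward path: (18.3 + 0.16s)·2.4/(s(s+6.9)). The closed-loop characteristic equation is s² + (6.9 + 2.4·0.16)s + 2.4·18.3 = 0.
That is s² + 7.284s + 43.92 = 0, so ω_n = 6.627 rad/s and ζ = 7.284/(2·6.627) = 0.5496.

ζ = 0.55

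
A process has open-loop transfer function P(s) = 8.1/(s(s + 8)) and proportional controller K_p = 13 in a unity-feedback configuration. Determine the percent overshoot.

26.5%

From 1 + K_pP(s) = 0: s² + 8s + 105.3 = 0 ⇒ ω_n = 10.26, ζ = 0.3898.
%OS = 100·exp(−πζ/√(1−ζ²)) = 100·exp(−π·0.3898/√0.8481) = 26.5%.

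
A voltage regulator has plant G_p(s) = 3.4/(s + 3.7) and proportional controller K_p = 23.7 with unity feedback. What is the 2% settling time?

Closed-loop transfer function: T(s) = K_p·G_p(s)/(1 + K_p·G_p(s)) = 80.58/(s + 3.7 + 80.58) = 80.58/(s + 84.28).
Time constant τ = 1/84.28 = 0.01187 s, so the 2% settling time is about 4τ = 0.0475 s.

T_s ≈ 0.0475 s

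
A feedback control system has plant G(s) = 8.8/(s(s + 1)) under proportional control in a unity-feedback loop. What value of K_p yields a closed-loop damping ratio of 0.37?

Closed-loop characteristic equation: s² + 1s + K_p·8.8 = 0.
So ω_n = √(8.8K_p) and 2ζω_n = 1, giving ζ = 1/(2√(8.8K_p)).
Setting ζ = 0.37: √(8.8K_p) = 1/(2·0.37) = 1.351, so K_p = 1.826/8.8 = 0.208.

K_p = 0.208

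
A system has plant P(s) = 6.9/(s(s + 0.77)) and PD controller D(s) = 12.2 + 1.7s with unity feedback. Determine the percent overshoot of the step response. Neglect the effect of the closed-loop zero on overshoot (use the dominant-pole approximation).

Forward path: (12.2 + 1.7s)·6.9/(s(s+0.77)). The closed-loop characteristic equation is s² + (0.77 + 6.9·1.7)s + 6.9·12.2 = 0.
That is s² + 12.5s + 84.18 = 0, so ω_n = 9.175 rad/s and ζ = 12.5/(2·9.175) = 0.6812.
%OS = 100·exp(−πζ/√(1−ζ²)) = 5.38%.

5.38%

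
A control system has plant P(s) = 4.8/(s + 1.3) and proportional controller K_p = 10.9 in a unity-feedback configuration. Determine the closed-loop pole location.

Closed-loop transfer function: T(s) = K_p·P(s)/(1 + K_p·P(s)) = 52.32/(s + 1.3 + 52.32) = 52.32/(s + 53.62).
The closed-loop pole is at s = −53.62.

s = -53.62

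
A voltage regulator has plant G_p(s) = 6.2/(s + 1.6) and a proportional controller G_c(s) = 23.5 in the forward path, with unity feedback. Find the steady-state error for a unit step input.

0.0109

The loop is type 0. Static position error constant K_pos = G_c(0)·G_p(0) = 23.5·3.875 = 91.06.
Steady-state error to a unit step: e_ss = 1/(1+K_pos) = 1/92.06 = 0.0109.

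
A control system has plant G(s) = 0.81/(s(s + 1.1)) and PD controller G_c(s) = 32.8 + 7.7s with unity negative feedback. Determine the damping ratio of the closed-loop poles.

Forward path: (32.8 + 7.7s)·0.81/(s(s+1.1)). The closed-loop characteristic equation is s² + (1.1 + 0.81·7.7)s + 0.81·32.8 = 0.
That is s² + 7.337s + 26.57 = 0, so ω_n = 5.154 rad/s and ζ = 7.337/(2·5.154) = 0.7117.

ζ = 0.712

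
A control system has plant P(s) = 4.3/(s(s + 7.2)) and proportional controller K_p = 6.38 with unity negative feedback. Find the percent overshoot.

The closed-loop denominator s² + 7.2s + 27.43 gives ω_n = √27.43 = 5.238 and ζ = 7.2/(2ω_n) = 0.6873.
%OS = 100·exp(−πζ/√(1−ζ²)) = 100·exp(−π·0.6873/√0.5276) = 5.12%.

5.12%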